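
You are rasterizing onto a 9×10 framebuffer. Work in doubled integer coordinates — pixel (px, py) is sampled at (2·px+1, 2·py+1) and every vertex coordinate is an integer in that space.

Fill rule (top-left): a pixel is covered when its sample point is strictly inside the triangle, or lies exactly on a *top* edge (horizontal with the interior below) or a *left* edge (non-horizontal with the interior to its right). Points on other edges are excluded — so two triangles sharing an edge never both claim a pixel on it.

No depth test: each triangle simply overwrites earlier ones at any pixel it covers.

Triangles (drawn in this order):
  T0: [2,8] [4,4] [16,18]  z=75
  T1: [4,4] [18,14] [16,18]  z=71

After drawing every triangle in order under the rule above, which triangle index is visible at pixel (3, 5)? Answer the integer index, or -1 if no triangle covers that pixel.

T0:
  2·area = 76
  edge (2, 8)→(4, 4): d=(2,-4) top-left  bias=+0
  edge (4, 4)→(16, 18): d=(12,14) right/bottom  bias=-1
  edge (16, 18)→(2, 8): d=(-14,-10) top-left  bias=+0
    (1,3)@(3, 7): e=[2,50,24] → █
    (2,3)@(5, 7): e=[10,22,44] → █
    (3,3)@(7, 7): e=[18,-6,64] → ·
    (1,4)@(3, 9): e=[6,74,-4] → ·
    (2,4)@(5, 9): e=[14,46,16] → █
    (3,4)@(7, 9): e=[22,18,36] → █
    (4,4)@(9, 9): e=[30,-10,56] → ·
    (2,5)@(5, 11): e=[18,70,-12] → ·
    (3,5)@(7, 11): e=[26,42,8] → █
    (4,5)@(9, 11): e=[34,14,28] → █
    (5,5)@(11, 11): e=[42,-14,48] → ·
    (3,6)@(7, 13): e=[30,66,-20] → ·
    (4,6)@(9, 13): e=[38,38,0] → █  [on edge]
  covered (10 px):
    · · · · · · · · ·
    · · · · · · · · ·
    · · · · · · · · ·
    · █ █ · · · · · ·
    · · █ █ · · · · ·
    · · · █ █ · · · ·
    · · · · █ █ · · ·
    · · · · · · █ · ·
    · · · · · · · █ ·
    · · · · · · · · ·
T1:
  2·area = 76
  edge (4, 4)→(18, 14): d=(14,10) right/bottom  bias=-1
  edge (18, 14)→(16, 18): d=(-2,4) right/bottom  bias=-1
  edge (16, 18)→(4, 4): d=(-12,-14) top-left  bias=+0
    (2,2)@(5, 5): e=[4,70,2] → █
    (3,2)@(7, 5): e=[-16,62,30] → ·
    (2,3)@(5, 7): e=[32,66,-22] → ·
    (3,3)@(7, 7): e=[12,58,6] → █
    (4,3)@(9, 7): e=[-8,50,34] → ·
    (3,4)@(7, 9): e=[40,54,-18] → ·
    (4,4)@(9, 9): e=[20,46,10] → █
    (5,4)@(11, 9): e=[0,38,38] → ·  [on edge]
    (4,5)@(9, 11): e=[48,42,-14] → ·
    (5,5)@(11, 11): e=[28,34,14] → █
    (6,5)@(13, 11): e=[8,26,42] → █
    (7,5)@(15, 11): e=[-12,18,70] → ·
  covered (9 px):
    · · · · · · · · ·
    · · · · · · · · ·
    · · █ · · · · · ·
    · · · █ · · · · ·
    · · · · █ · · · ·
    · · · · · █ █ · ·
    · · · · · · █ █ ·
    · · · · · · · █ █
    · · · · · · · · ·
    · · · · · · · · ·

Z-buffer (winner per pixel, '.' = empty):
  . . . . . . . . .
  . . . . . . . . .
  . . 1 . . . . . .
  . 0 0 1 . . . . .
  . . 0 0 1 . . . .
  . . . 0 0 1 1 . .
  . . . . 0 0 1 1 .
  . . . . . . 0 1 1
  . . . . . . . 0 .
  . . . . . . . . .

Answer: 0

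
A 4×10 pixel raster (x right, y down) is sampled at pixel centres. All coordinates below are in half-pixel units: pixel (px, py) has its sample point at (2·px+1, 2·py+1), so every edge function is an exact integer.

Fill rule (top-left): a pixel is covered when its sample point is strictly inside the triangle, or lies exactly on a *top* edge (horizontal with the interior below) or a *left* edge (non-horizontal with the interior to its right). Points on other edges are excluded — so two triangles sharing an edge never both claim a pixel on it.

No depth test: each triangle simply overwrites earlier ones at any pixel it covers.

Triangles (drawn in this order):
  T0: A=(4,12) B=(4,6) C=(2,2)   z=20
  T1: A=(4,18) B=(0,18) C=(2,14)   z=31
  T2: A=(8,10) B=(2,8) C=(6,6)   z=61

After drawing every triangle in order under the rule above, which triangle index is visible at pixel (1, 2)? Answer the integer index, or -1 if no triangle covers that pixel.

T0:
  2·area = 12  (B↔C swapped to make it positive)
  edge (4, 12)→(2, 2): d=(-2,-10) top-left  bias=+0
  edge (2, 2)→(4, 6): d=(2,4) right/bottom  bias=-1
  edge (4, 6)→(4, 12): d=(0,6) right/bottom  bias=-1
    (1,2)@(3, 5): e=[4,2,6] → █
    (2,2)@(5, 5): e=[24,-6,-6] → ·
    (1,3)@(3, 7): e=[0,6,6] → █  [on edge]
    (2,3)@(5, 7): e=[20,-2,-6] → ·
    (1,4)@(3, 9): e=[-4,10,6] → ·
    (2,8)@(5, 17): e=[0,18,-6] → ·  [on edge]
  covered (2 px):
    · · · ·
    · · · ·
    · █ · ·
    · █ · ·
    · · · ·
    · · · ·
    · · · ·
    · · · ·
    · · · ·
    · · · ·
T1:
  2·area = 16
  edge (4, 18)→(0, 18): d=(-4,0) right/bottom  bias=-1
  edge (0, 18)→(2, 14): d=(2,-4) top-left  bias=+0
  edge (2, 14)→(4, 18): d=(2,4) right/bottom  bias=-1
    (0,8)@(1, 17): e=[4,2,10] → █
    (1,8)@(3, 17): e=[4,10,2] → █
    (2,8)@(5, 17): e=[4,18,-6] → ·
    (0,9)@(1, 19): e=[-4,6,14] → ·
    (1,9)@(3, 19): e=[-4,14,6] → ·
  covered (2 px):
    · · · ·
    · · · ·
    · · · ·
    · · · ·
    · · · ·
    · · · ·
    · · · ·
    · · · ·
    █ █ · ·
    · · · ·
T2:
  2·area = 20
  edge (8, 10)→(2, 8): d=(-6,-2) top-left  bias=+0
  edge (2, 8)→(6, 6): d=(4,-2) top-left  bias=+0
  edge (6, 6)→(8, 10): d=(2,4) right/bottom  bias=-1
    (2,3)@(5, 7): e=[12,2,6] → █
    (3,3)@(7, 7): e=[16,6,-2] → ·
    (2,4)@(5, 9): e=[0,10,10] → █  [on edge]
    (3,4)@(7, 9): e=[4,14,2] → █
    (2,5)@(5, 11): e=[-12,18,14] → ·
    (3,5)@(7, 11): e=[-8,22,6] → ·
  covered (3 px):
    · · · ·
    · · · ·
    · · · ·
    · · █ ·
    · · █ █
    · · · ·
    · · · ·
    · · · ·
    · · · ·
    · · · ·

Z-buffer (winner per pixel, '.' = empty):
  . . . .
  . . . .
  . 0 . .
  . 0 2 .
  . . 2 2
  . . . .
  . . . .
  . . . .
  1 1 . .
  . . . .

Answer: 0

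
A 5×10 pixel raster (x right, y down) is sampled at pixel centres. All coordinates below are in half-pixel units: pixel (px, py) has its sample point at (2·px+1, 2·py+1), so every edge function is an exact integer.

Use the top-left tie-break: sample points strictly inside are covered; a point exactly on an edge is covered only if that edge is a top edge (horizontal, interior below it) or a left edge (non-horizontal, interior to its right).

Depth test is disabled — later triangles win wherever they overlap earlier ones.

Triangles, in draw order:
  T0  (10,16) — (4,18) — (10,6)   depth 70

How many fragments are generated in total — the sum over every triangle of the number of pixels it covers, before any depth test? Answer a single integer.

T0:
  2·area = 60
  edge (10, 16)→(4, 18): d=(-6,2) right/bottom  bias=-1
  edge (4, 18)→(10, 6): d=(6,-12) top-left  bias=+0
  edge (10, 6)→(10, 16): d=(0,10) right/bottom  bias=-1
    (4,4)@(9, 9): e=[44,6,10] → #
    (4,5)@(9, 11): e=[32,18,10] → #
    (3,6)@(7, 13): e=[24,6,30] → #
    (3,7)@(7, 15): e=[12,18,30] → #
    (2,8)@(5, 17): e=[4,6,50] → #
    (3,8)@(7, 17): e=[0,30,30] → ·  [on edge]
    (4,8)@(9, 17): e=[-4,54,10] → ·
    (0,9)@(1, 19): e=[0,-30,90] → ·  [on edge]
    (2,9)@(5, 19): e=[-8,18,50] → ·
  covered (7 px):
    · · · · ·
    · · · · ·
    · · · · ·
    · · · · ·
    · · · · #
    · · · · #
    · · · # #
    · · · # #
    · · # · ·
    · · · · ·

Result: 7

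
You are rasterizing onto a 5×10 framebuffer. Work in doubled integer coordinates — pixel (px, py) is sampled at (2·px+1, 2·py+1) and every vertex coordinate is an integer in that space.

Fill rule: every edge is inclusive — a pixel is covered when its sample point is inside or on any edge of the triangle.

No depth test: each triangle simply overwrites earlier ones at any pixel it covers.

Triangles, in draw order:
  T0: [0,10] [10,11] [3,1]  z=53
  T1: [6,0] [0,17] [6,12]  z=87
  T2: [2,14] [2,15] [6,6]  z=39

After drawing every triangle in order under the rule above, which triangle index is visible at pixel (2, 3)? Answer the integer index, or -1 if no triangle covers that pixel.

T0:
  2·area = 93  (B↔C swapped to make it positive)
  edge (0, 10)→(3, 1): d=(3,-9) inclusive
  edge (3, 1)→(10, 11): d=(7,10) inclusive
  edge (10, 11)→(0, 10): d=(-10,-1) inclusive
    (1,0)@(3, 1): e=[0,0,93] → #  [on edge]
    (2,0)@(5, 1): e=[18,-20,95] → ·
    (1,1)@(3, 3): e=[6,14,73] → #
    (2,1)@(5, 3): e=[24,-6,75] → ·
    (1,2)@(3, 5): e=[12,28,53] → #
    (2,2)@(5, 5): e=[30,8,55] → #
    (3,2)@(7, 5): e=[48,-12,57] → ·
    (0,3)@(1, 7): e=[0,62,31] → #  [on edge]
    (3,3)@(7, 7): e=[54,2,37] → #
    (4,3)@(9, 7): e=[72,-18,39] → ·
    (0,4)@(1, 9): e=[6,76,11] → #
    (4,4)@(9, 9): e=[78,-4,19] → ·
  covered (12 px):
    · # · · ·
    · # · · ·
    · # # · ·
    # # # # ·
    # # # # ·
    · · · · ·
    · · · · ·
    · · · · ·
    · · · · ·
    · · · · ·
T1:
  2·area = 72  (B↔C swapped to make it positive)
  edge (6, 0)→(6, 12): d=(0,12) inclusive
  edge (6, 12)→(0, 17): d=(-6,5) inclusive
  edge (0, 17)→(6, 0): d=(6,-17) inclusive
    (2,1)@(5, 3): e=[12,59,1] → #
    (3,1)@(7, 3): e=[-12,49,35] → ·
    (2,2)@(5, 5): e=[12,47,13] → #
    (3,2)@(7, 5): e=[-12,37,47] → ·
    (2,3)@(5, 7): e=[12,35,25] → #
    (3,3)@(7, 7): e=[-12,25,59] → ·
    (1,4)@(3, 9): e=[36,33,3] → #
    (3,4)@(7, 9): e=[-12,13,71] → ·
    (1,5)@(3, 11): e=[36,21,15] → #
    (3,5)@(7, 11): e=[-12,1,83] → ·
    (1,6)@(3, 13): e=[36,9,27] → #
    (2,6)@(5, 13): e=[12,-1,61] → ·
  covered (9 px):
    · · · · ·
    · · # · ·
    · · # · ·
    · · # · ·
    · # # · ·
    · # # · ·
    · # · · ·
    # · · · ·
    · · · · ·
    · · · · ·
T2:
  2·area = 4  (B↔C swapped to make it positive)
  edge (2, 14)→(6, 6): d=(4,-8) inclusive
  edge (6, 6)→(2, 15): d=(-4,9) inclusive
  edge (2, 15)→(2, 14): d=(0,-1) inclusive
  covered (0 px):
    · · · · ·
    · · · · ·
    · · · · ·
    · · · · ·
    · · · · ·
    · · · · ·
    · · · · ·
    · · · · ·
    · · · · ·
    · · · · ·

Z-buffer (winner per pixel, '.' = empty):
  . 0 . . .
  . 0 1 . .
  . 0 1 . .
  0 0 1 0 .
  0 1 1 0 .
  . 1 1 . .
  . 1 . . .
  1 . . . .
  . . . . .
  . . . . .

Final: 1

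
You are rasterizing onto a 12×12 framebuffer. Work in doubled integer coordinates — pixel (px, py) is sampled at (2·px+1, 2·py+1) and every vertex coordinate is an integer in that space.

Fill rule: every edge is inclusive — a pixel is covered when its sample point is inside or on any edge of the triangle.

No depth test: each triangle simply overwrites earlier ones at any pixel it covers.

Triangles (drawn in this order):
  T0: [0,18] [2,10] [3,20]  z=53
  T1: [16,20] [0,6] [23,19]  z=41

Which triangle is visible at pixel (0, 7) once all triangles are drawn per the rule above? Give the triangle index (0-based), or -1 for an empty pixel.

T0:
  2·area = 28
  edge (0, 18)→(2, 10): d=(2,-8) inclusive
  edge (2, 10)→(3, 20): d=(1,10) inclusive
  edge (3, 20)→(0, 18): d=(-3,-2) inclusive
    (0,7)@(1, 15): e=[2,15,11] → X
    (1,7)@(3, 15): e=[18,-5,15] → .
    (0,8)@(1, 17): e=[6,17,5] → X
    (1,8)@(3, 17): e=[22,-3,9] → .
    (0,9)@(1, 19): e=[10,19,-1] → .
  covered (2 px):
    . . . . . . . . . . . .
    . . . . . . . . . . . .
    . . . . . . . . . . . .
    . . . . . . . . . . . .
    . . . . . . . . . . . .
    . . . . . . . . . . . .
    . . . . . . . . . . . .
    X . . . . . . . . . . .
    X . . . . . . . . . . .
    . . . . . . . . . . . .
    . . . . . . . . . . . .
    . . . . . . . . . . . .
T1:
  2·area = 114
  edge (16, 20)→(0, 6): d=(-16,-14) inclusive
  edge (0, 6)→(23, 19): d=(23,13) inclusive
  edge (23, 19)→(16, 20): d=(-7,1) inclusive
    (2,4)@(5, 9): e=[22,4,88] → X
    (3,4)@(7, 9): e=[50,-22,86] → .
    (2,5)@(5, 11): e=[-10,50,74] → .
    (3,5)@(7, 11): e=[18,24,72] → X
    (4,5)@(9, 11): e=[46,-2,70] → .
    (3,6)@(7, 13): e=[-14,70,58] → .
    (4,6)@(9, 13): e=[14,44,56] → X
    (5,6)@(11, 13): e=[42,18,54] → X
    (6,6)@(13, 13): e=[70,-8,52] → .
    (4,7)@(9, 15): e=[-18,90,42] → .
    (5,7)@(11, 15): e=[10,64,40] → X
    (6,7)@(13, 15): e=[38,38,38] → X
    (11,9)@(23, 19): e=[114,0,0] → X  [on edge]
    (4,10)@(9, 21): e=[-114,228,0] → .  [on edge]
  covered (16 px):
    . . . . . . . . . . . .
    . . . . . . . . . . . .
    . . . . . . . . . . . .
    . . . . . . . . . . . .
    . . X . . . . . . . . .
    . . . X . . . . . . . .
    . . . . X X . . . . . .
    . . . . . X X X . . . .
    . . . . . . X X X X . .
    . . . . . . . X X X X X
    . . . . . . . . . . . .
    . . . . . . . . . . . .

Z-buffer (winner per pixel, '.' = empty):
  . . . . . . . . . . . .
  . . . . . . . . . . . .
  . . . . . . . . . . . .
  . . . . . . . . . . . .
  . . 1 . . . . . . . . .
  . . . 1 . . . . . . . .
  . . . . 1 1 . . . . . .
  0 . . . . 1 1 1 . . . .
  0 . . . . . 1 1 1 1 . .
  . . . . . . . 1 1 1 1 1
  . . . . . . . . . . . .
  . . . . . . . . . . . .

Answer: 0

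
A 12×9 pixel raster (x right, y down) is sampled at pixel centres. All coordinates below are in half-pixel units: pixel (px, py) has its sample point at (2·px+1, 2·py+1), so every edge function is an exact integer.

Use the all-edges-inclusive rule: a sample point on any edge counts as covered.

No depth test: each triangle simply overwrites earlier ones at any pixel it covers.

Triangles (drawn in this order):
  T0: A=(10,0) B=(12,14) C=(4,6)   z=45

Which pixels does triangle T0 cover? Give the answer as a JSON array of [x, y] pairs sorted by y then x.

T0:
  2·area = 96
  edge (10, 0)→(12, 14): d=(2,14) inclusive
  edge (12, 14)→(4, 6): d=(-8,-8) inclusive
  edge (4, 6)→(10, 0): d=(6,-6) inclusive
    (4,0)@(9, 1): e=[16,80,0] → █  [on edge]
    (5,0)@(11, 1): e=[-12,96,12] → ·
    (0,1)@(1, 3): e=[132,0,-36] → ·  [on edge]
    (3,1)@(7, 3): e=[48,48,0] → █  [on edge]
    (5,1)@(11, 3): e=[-8,80,24] → ·
    (1,2)@(3, 5): e=[108,0,-12] → ·  [on edge]
    (2,2)@(5, 5): e=[80,16,0] → █  [on edge]
    (5,2)@(11, 5): e=[-4,64,36] → ·
    (1,3)@(3, 7): e=[112,-16,0] → ·  [on edge]
    (2,3)@(5, 7): e=[84,0,12] → █  [on edge]
    (5,3)@(11, 7): e=[0,48,48] → █  [on edge]
    (6,3)@(13, 7): e=[-28,64,60] → ·
    (0,4)@(1, 9): e=[144,-48,0] → ·  [on edge]
    (3,4)@(7, 9): e=[60,0,36] → █  [on edge]
    (4,5)@(9, 11): e=[36,0,60] → █  [on edge]
    (5,6)@(11, 13): e=[12,0,84] → █  [on edge]
    (6,7)@(13, 15): e=[-12,0,108] → ·  [on edge]
    (7,8)@(15, 17): e=[-36,0,132] → ·  [on edge]
  covered (16 px):
    · · · · █ · · · · · · ·
    · · · █ █ · · · · · · ·
    · · █ █ █ · · · · · · ·
    · · █ █ █ █ · · · · · ·
    · · · █ █ █ · · · · · ·
    · · · · █ █ · · · · · ·
    · · · · · █ · · · · · ·
    · · · · · · · · · · · ·
    · · · · · · · · · · · ·

Final: [[4,0],[3,1],[4,1],[2,2],[3,2],[4,2],[2,3],[3,3],[4,3],[5,3],[3,4],[4,4],[5,4],[4,5],[5,5],[5,6]]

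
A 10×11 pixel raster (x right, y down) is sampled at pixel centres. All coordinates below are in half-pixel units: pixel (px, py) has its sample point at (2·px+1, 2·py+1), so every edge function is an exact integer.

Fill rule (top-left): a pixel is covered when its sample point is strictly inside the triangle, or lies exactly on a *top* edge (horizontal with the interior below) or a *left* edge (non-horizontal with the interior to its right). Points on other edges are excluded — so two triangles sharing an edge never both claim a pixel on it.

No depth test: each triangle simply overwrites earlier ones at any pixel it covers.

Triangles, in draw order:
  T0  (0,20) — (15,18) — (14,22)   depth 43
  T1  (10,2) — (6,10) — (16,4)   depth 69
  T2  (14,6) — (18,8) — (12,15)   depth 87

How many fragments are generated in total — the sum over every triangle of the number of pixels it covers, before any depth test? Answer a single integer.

T0:
  2·area = 58
  edge (0, 20)→(15, 18): d=(15,-2) top-left  bias=+0
  edge (15, 18)→(14, 22): d=(-1,4) right/bottom  bias=-1
  edge (14, 22)→(0, 20): d=(-14,-2) top-left  bias=+0
    (4,9)@(9, 19): e=[3,23,32] → #
    (5,9)@(11, 19): e=[7,15,36] → #
    (6,9)@(13, 19): e=[11,7,40] → #
    (7,9)@(15, 19): e=[15,-1,44] → ·
    (3,10)@(7, 21): e=[29,29,0] → #  [on edge]
    (7,10)@(15, 21): e=[45,-3,16] → ·
  covered (7 px):
    · · · · · · · · · ·
    · · · · · · · · · ·
    · · · · · · · · · ·
    · · · · · · · · · ·
    · · · · · · · · · ·
    · · · · · · · · · ·
    · · · · · · · · · ·
    · · · · · · · · · ·
    · · · · · · · · · ·
    · · · · # # # · · ·
    · · · # # # # · · ·
T1:
  2·area = 56  (B↔C swapped to make it positive)
  edge (10, 2)→(16, 4): d=(6,2) right/bottom  bias=-1
  edge (16, 4)→(6, 10): d=(-10,6) right/bottom  bias=-1
  edge (6, 10)→(10, 2): d=(4,-8) top-left  bias=+0
    (3,0)@(7, 1): e=[0,84,-28] → ·  [on edge]
    (5,1)@(11, 3): e=[4,40,12] → #
    (6,1)@(13, 3): e=[0,28,28] → ·  [on edge]
    (4,2)@(9, 5): e=[20,32,4] → #
    (6,2)@(13, 5): e=[12,8,36] → #
    (7,2)@(15, 5): e=[8,-4,52] → ·
    (9,2)@(19, 5): e=[0,-28,84] → ·  [on edge]
    (4,3)@(9, 7): e=[32,12,12] → #
    (5,3)@(11, 7): e=[28,0,28] → ·  [on edge]
    (6,3)@(13, 7): e=[24,-12,44] → ·
    (3,4)@(7, 9): e=[48,4,4] → #
    (4,4)@(9, 9): e=[44,-8,20] → ·
    (0,6)@(1, 13): e=[84,0,-28] → ·  [on edge]
  covered (6 px):
    · · · · · · · · · ·
    · · · · · # · · · ·
    · · · · # # # · · ·
    · · · · # · · · · ·
    · · · # · · · · · ·
    · · · · · · · · · ·
    · · · · · · · · · ·
    · · · · · · · · · ·
    · · · · · · · · · ·
    · · · · · · · · · ·
    · · · · · · · · · ·
T2:
  2·area = 40
  edge (14, 6)→(18, 8): d=(4,2) right/bottom  bias=-1
  edge (18, 8)→(12, 15): d=(-6,7) right/bottom  bias=-1
  edge (12, 15)→(14, 6): d=(2,-9) top-left  bias=+0
    (7,3)@(15, 7): e=[2,27,11] → #
    (8,3)@(17, 7): e=[-2,13,29] → ·
    (7,4)@(15, 9): e=[10,15,15] → #
    (8,4)@(17, 9): e=[6,1,33] → #
    (9,4)@(19, 9): e=[2,-13,51] → ·
    (6,5)@(13, 11): e=[22,17,1] → #
    (8,5)@(17, 11): e=[14,-11,37] → ·
    (6,6)@(13, 13): e=[30,5,5] → #
    (7,6)@(15, 13): e=[26,-9,23] → ·
    (6,7)@(13, 15): e=[38,-7,9] → ·
  covered (6 px):
    · · · · · · · · · ·
    · · · · · · · · · ·
    · · · · · · · · · ·
    · · · · · · · # · ·
    · · · · · · · # # ·
    · · · · · · # # · ·
    · · · · · · # · · ·
    · · · · · · · · · ·
    · · · · · · · · · ·
    · · · · · · · · · ·
    · · · · · · · · · ·

Result: 19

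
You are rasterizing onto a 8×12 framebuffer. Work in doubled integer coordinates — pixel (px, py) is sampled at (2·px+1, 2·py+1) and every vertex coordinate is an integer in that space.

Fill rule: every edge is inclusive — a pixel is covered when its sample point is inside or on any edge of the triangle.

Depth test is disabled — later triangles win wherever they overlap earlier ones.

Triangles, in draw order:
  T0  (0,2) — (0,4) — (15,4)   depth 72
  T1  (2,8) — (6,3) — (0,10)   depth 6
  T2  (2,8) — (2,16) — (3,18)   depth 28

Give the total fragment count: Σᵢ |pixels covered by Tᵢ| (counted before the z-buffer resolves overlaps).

T0:
  2·area = 30  (B↔C swapped to make it positive)
  edge (0, 2)→(15, 4): d=(15,2) inclusive
  edge (15, 4)→(0, 4): d=(-15,0) inclusive
  edge (0, 4)→(0, 2): d=(0,-2) inclusive
    (0,1)@(1, 3): e=[13,15,2] → #
    (1,1)@(3, 3): e=[9,15,6] → #
    (2,1)@(5, 3): e=[5,15,10] → #
    (3,1)@(7, 3): e=[1,15,14] → #
    (4,1)@(9, 3): e=[-3,15,18] → ·
    (0,2)@(1, 5): e=[43,-15,2] → ·
    (1,2)@(3, 5): e=[39,-15,6] → ·
    (2,2)@(5, 5): e=[35,-15,10] → ·
    (3,2)@(7, 5): e=[31,-15,14] → ·
  covered (4 px):
    · · · · · · · ·
    # # # # · · · ·
    · · · · · · · ·
    · · · · · · · ·
    · · · · · · · ·
    · · · · · · · ·
    · · · · · · · ·
    · · · · · · · ·
    · · · · · · · ·
    · · · · · · · ·
    · · · · · · · ·
    · · · · · · · ·
T1:
  2·area = 2  (B↔C swapped to make it positive)
  edge (2, 8)→(0, 10): d=(-2,2) inclusive
  edge (0, 10)→(6, 3): d=(6,-7) inclusive
  edge (6, 3)→(2, 8): d=(-4,5) inclusive
    (4,0)@(9, 1): e=[0,9,-7] → ·  [on edge]
    (3,1)@(7, 3): e=[0,7,-5] → ·  [on edge]
    (2,2)@(5, 5): e=[0,5,-3] → ·  [on edge]
    (1,3)@(3, 7): e=[0,3,-1] → ·  [on edge]
    (0,4)@(1, 9): e=[0,1,1] → #  [on edge]
    (1,4)@(3, 9): e=[-4,15,-9] → ·
    (0,5)@(1, 11): e=[-4,13,-7] → ·
  covered (1 px):
    · · · · · · · ·
    · · · · · · · ·
    · · · · · · · ·
    · · · · · · · ·
    # · · · · · · ·
    · · · · · · · ·
    · · · · · · · ·
    · · · · · · · ·
    · · · · · · · ·
    · · · · · · · ·
    · · · · · · · ·
    · · · · · · · ·
T2:
  2·area = 8  (B↔C swapped to make it positive)
  edge (2, 8)→(3, 18): d=(1,10) inclusive
  edge (3, 18)→(2, 16): d=(-1,-2) inclusive
  edge (2, 16)→(2, 8): d=(0,-8) inclusive
  covered (0 px):
    · · · · · · · ·
    · · · · · · · ·
    · · · · · · · ·
    · · · · · · · ·
    · · · · · · · ·
    · · · · · · · ·
    · · · · · · · ·
    · · · · · · · ·
    · · · · · · · ·
    · · · · · · · ·
    · · · · · · · ·
    · · · · · · · ·

Result: 5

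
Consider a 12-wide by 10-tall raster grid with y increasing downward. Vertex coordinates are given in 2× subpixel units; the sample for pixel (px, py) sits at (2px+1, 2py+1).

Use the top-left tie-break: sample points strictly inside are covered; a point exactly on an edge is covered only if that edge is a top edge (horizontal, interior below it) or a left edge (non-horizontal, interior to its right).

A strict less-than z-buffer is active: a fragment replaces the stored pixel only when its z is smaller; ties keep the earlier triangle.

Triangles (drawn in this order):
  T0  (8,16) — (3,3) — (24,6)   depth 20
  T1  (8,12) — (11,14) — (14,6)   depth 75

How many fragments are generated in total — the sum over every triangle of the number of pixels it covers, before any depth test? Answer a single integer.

T0:
  2·area = 258
  edge (8, 16)→(3, 3): d=(-5,-13) top-left  bias=+0
  edge (3, 3)→(24, 6): d=(21,3) right/bottom  bias=-1
  edge (24, 6)→(8, 16): d=(-16,10) right/bottom  bias=-1
    (1,1)@(3, 3): e=[0,0,258] → ·  [on edge]
    (2,2)@(5, 5): e=[16,36,206] → █
    (3,2)@(7, 5): e=[42,30,186] → █
    (4,2)@(9, 5): e=[68,24,166] → █
    (5,2)@(11, 5): e=[94,18,146] → █
    (6,2)@(13, 5): e=[120,12,126] → █
    (7,2)@(15, 5): e=[146,6,106] → █
    (8,2)@(17, 5): e=[172,0,86] → ·  [on edge]
    (2,3)@(5, 7): e=[6,78,174] → █
    (8,3)@(17, 7): e=[162,42,54] → █
    (9,3)@(19, 7): e=[188,36,34] → █
    (10,3)@(21, 7): e=[214,30,14] → █
  covered (31 px):
    · · · · · · · · · · · ·
    · · · · · · · · · · · ·
    · · █ █ █ █ █ █ · · · ·
    · · █ █ █ █ █ █ █ █ █ ·
    · · · █ █ █ █ █ █ █ · ·
    · · · █ █ █ █ █ · · · ·
    · · · █ █ █ · · · · · ·
    · · · · █ · · · · · · ·
    · · · · · · · · · · · ·
    · · · · · · · · · · · ·
T1:
  2·area = 30  (B↔C swapped to make it positive)
  edge (8, 12)→(14, 6): d=(6,-6) top-left  bias=+0
  edge (14, 6)→(11, 14): d=(-3,8) right/bottom  bias=-1
  edge (11, 14)→(8, 12): d=(-3,-2) top-left  bias=+0
    (9,0)@(19, 1): e=[0,-25,55] → ·  [on edge]
    (8,1)@(17, 3): e=[0,-15,45] → ·  [on edge]
    (7,2)@(15, 5): e=[0,-5,35] → ·  [on edge]
    (6,3)@(13, 7): e=[0,5,25] → █  [on edge]
    (7,3)@(15, 7): e=[12,-11,29] → ·
    (5,4)@(11, 9): e=[0,15,15] → █  [on edge]
    (6,4)@(13, 9): e=[12,-1,19] → ·
    (4,5)@(9, 11): e=[0,25,5] → █  [on edge]
    (6,5)@(13, 11): e=[24,-7,13] → ·
    (3,6)@(7, 13): e=[0,35,-5] → ·  [on edge]
    (4,6)@(9, 13): e=[12,19,-1] → ·
    (5,6)@(11, 13): e=[24,3,3] → █
    (2,7)@(5, 15): e=[0,45,-15] → ·  [on edge]
    (1,8)@(3, 17): e=[0,55,-25] → ·  [on edge]
    (0,9)@(1, 19): e=[0,65,-35] → ·  [on edge]
  covered (5 px):
    · · · · · · · · · · · ·
    · · · · · · · · · · · ·
    · · · · · · · · · · · ·
    · · · · · · █ · · · · ·
    · · · · · █ · · · · · ·
    · · · · █ █ · · · · · ·
    · · · · · █ · · · · · ·
    · · · · · · · · · · · ·
    · · · · · · · · · · · ·
    · · · · · · · · · · · ·

Answer: 36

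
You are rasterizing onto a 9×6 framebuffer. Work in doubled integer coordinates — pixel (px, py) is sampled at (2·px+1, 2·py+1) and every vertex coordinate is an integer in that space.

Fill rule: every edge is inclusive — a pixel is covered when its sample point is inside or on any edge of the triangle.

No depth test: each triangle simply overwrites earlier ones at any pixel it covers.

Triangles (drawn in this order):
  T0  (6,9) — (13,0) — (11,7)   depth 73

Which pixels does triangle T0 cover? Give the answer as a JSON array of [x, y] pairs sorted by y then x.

T0:
  2·area = 31
  edge (6, 9)→(13, 0): d=(7,-9) inclusive
  edge (13, 0)→(11, 7): d=(-2,7) inclusive
  edge (11, 7)→(6, 9): d=(-5,2) inclusive
    (5,1)@(11, 3): e=[3,8,20] → █
    (6,1)@(13, 3): e=[21,-6,16] → ·
    (5,2)@(11, 5): e=[17,4,10] → █
    (6,2)@(13, 5): e=[35,-10,6] → ·
    (4,3)@(9, 7): e=[13,14,4] → █
    (5,3)@(11, 7): e=[31,0,0] → █  [on edge]
    (6,3)@(13, 7): e=[49,-14,-4] → ·
    (4,4)@(9, 9): e=[27,10,-6] → ·
    (5,4)@(11, 9): e=[45,-4,-10] → ·
    (0,5)@(1, 11): e=[-31,62,0] → ·  [on edge]
  covered (4 px):
    · · · · · · · · ·
    · · · · · █ · · ·
    · · · · · █ · · ·
    · · · · █ █ · · ·
    · · · · · · · · ·
    · · · · · · · · ·

Answer: [[5,1],[5,2],[4,3],[5,3]]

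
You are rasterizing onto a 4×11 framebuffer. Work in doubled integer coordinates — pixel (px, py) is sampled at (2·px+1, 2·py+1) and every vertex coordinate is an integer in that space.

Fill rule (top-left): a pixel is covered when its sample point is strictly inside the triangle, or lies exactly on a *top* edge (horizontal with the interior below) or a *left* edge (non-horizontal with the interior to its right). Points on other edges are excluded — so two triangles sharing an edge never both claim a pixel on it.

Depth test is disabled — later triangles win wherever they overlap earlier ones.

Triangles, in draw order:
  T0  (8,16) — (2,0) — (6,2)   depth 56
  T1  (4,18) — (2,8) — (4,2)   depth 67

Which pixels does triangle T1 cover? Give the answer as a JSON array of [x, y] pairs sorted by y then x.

T0:
  2·area = 52
  edge (8, 16)→(2, 0): d=(-6,-16) top-left  bias=+0
  edge (2, 0)→(6, 2): d=(4,2) right/bottom  bias=-1
  edge (6, 2)→(8, 16): d=(2,14) right/bottom  bias=-1
    (1,0)@(3, 1): e=[10,2,40] → █
    (2,0)@(5, 1): e=[42,-2,12] → ·
    (1,1)@(3, 3): e=[-2,10,44] → ·
    (2,1)@(5, 3): e=[30,6,16] → █
    (3,1)@(7, 3): e=[62,2,-12] → ·
    (2,2)@(5, 5): e=[18,14,20] → █
    (3,2)@(7, 5): e=[50,10,-8] → ·
    (2,3)@(5, 7): e=[6,22,24] → █
    (3,3)@(7, 7): e=[38,18,-4] → ·
    (2,4)@(5, 9): e=[-6,30,28] → ·
    (3,4)@(7, 9): e=[26,26,0] → ·  [on edge]
    (3,5)@(7, 11): e=[14,34,4] → █
  covered (6 px):
    · █ · ·
    · · █ ·
    · · █ ·
    · · █ ·
    · · · ·
    · · · █
    · · · █
    · · · ·
    · · · ·
    · · · ·
    · · · ·
T1:
  2·area = 32
  edge (4, 18)→(2, 8): d=(-2,-10) top-left  bias=+0
  edge (2, 8)→(4, 2): d=(2,-6) top-left  bias=+0
  edge (4, 2)→(4, 18): d=(0,16) right/bottom  bias=-1
    (0,1)@(1, 3): e=[0,-16,48] → ·  [on edge]
    (1,2)@(3, 5): e=[16,0,16] → █  [on edge]
    (2,2)@(5, 5): e=[36,12,-16] → ·
    (1,3)@(3, 7): e=[12,4,16] → █
    (2,3)@(5, 7): e=[32,16,-16] → ·
    (1,4)@(3, 9): e=[8,8,16] → █
    (2,4)@(5, 9): e=[28,20,-16] → ·
    (0,5)@(1, 11): e=[-16,0,48] → ·  [on edge]
    (1,5)@(3, 11): e=[4,12,16] → █
    (2,5)@(5, 11): e=[24,24,-16] → ·
    (1,6)@(3, 13): e=[0,16,16] → █  [on edge]
    (2,6)@(5, 13): e=[20,28,-16] → ·
  covered (5 px):
    · · · ·
    · · · ·
    · █ · ·
    · █ · ·
    · █ · ·
    · █ · ·
    · █ · ·
    · · · ·
    · · · ·
    · · · ·
    · · · ·

Answer: [[1,2],[1,3],[1,4],[1,5],[1,6]]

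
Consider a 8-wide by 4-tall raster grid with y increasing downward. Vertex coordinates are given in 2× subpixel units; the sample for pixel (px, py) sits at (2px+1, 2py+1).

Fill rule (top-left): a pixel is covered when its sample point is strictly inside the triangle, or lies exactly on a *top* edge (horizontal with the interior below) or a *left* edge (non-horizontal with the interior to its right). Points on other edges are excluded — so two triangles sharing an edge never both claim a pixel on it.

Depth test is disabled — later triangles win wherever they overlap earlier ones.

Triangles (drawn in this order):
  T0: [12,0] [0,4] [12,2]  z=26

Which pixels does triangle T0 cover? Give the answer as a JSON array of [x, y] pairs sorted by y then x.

T0:
  2·area = 24  (B↔C swapped to make it positive)
  edge (12, 0)→(12, 2): d=(0,2) right/bottom  bias=-1
  edge (12, 2)→(0, 4): d=(-12,2) right/bottom  bias=-1
  edge (0, 4)→(12, 0): d=(12,-4) top-left  bias=+0
    (4,0)@(9, 1): e=[6,18,0] → #  [on edge]
    (5,0)@(11, 1): e=[2,14,8] → #
    (6,0)@(13, 1): e=[-2,10,16] → ·
    (1,1)@(3, 3): e=[18,6,0] → #  [on edge]
    (2,1)@(5, 3): e=[14,2,8] → #
    (3,1)@(7, 3): e=[10,-2,16] → ·
    (4,1)@(9, 3): e=[6,-6,24] → ·
    (5,1)@(11, 3): e=[2,-10,32] → ·
    (1,2)@(3, 5): e=[18,-18,24] → ·
    (2,2)@(5, 5): e=[14,-22,32] → ·
  covered (4 px):
    · · · · # # · ·
    · # # · · · · ·
    · · · · · · · ·
    · · · · · · · ·

Answer: [[4,0],[5,0],[1,1],[2,1]]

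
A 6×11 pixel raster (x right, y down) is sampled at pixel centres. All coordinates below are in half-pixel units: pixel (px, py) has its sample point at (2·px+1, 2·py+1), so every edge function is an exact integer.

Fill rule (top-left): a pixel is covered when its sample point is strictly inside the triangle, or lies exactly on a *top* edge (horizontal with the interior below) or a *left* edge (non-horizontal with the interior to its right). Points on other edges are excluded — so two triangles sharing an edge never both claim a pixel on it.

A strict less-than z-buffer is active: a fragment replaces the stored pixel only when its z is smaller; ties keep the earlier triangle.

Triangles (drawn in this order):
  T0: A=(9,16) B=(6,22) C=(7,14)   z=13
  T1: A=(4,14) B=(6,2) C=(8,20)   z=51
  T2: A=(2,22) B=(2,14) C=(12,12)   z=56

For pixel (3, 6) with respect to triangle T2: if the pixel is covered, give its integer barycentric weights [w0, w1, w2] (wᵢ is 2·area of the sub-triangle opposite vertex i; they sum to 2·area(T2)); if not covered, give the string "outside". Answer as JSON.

T0:
  2·area = 18
  edge (9, 16)→(6, 22): d=(-3,6) right/bottom  bias=-1
  edge (6, 22)→(7, 14): d=(1,-8) top-left  bias=+0
  edge (7, 14)→(9, 16): d=(2,2) right/bottom  bias=-1
    (3,7)@(7, 15): e=[15,1,2] → X
    (4,7)@(9, 15): e=[3,17,-2] → .
    (3,8)@(7, 17): e=[9,3,6] → X
    (4,8)@(9, 17): e=[-3,19,2] → .
    (3,9)@(7, 19): e=[3,5,10] → X
    (4,9)@(9, 19): e=[-9,21,6] → .
    (3,10)@(7, 21): e=[-3,7,14] → .
  covered (3 px):
    . . . . . .
    . . . . . .
    . . . . . .
    . . . . . .
    . . . . . .
    . . . . . .
    . . . . . .
    . . . X . .
    . . . X . .
    . . . X . .
    . . . . . .
T1:
  2·area = 60
  edge (4, 14)→(6, 2): d=(2,-12) top-left  bias=+0
  edge (6, 2)→(8, 20): d=(2,18) right/bottom  bias=-1
  edge (8, 20)→(4, 14): d=(-4,-6) top-left  bias=+0
    (2,4)@(5, 9): e=[2,32,26] → X
    (3,4)@(7, 9): e=[26,-4,38] → .
    (2,5)@(5, 11): e=[6,36,18] → X
    (3,5)@(7, 11): e=[30,0,30] → .  [on edge]
    (2,6)@(5, 13): e=[10,40,10] → X
    (3,6)@(7, 13): e=[34,4,22] → X
    (4,6)@(9, 13): e=[58,-32,34] → .
    (2,7)@(5, 15): e=[14,44,2] → X
    (4,7)@(9, 15): e=[62,-28,26] → .
    (2,8)@(5, 17): e=[18,48,-6] → .
    (3,8)@(7, 17): e=[42,12,6] → X
    (4,8)@(9, 17): e=[66,-24,18] → .
  covered (7 px):
    . . . . . .
    . . . . . .
    . . . . . .
    . . . . . .
    . . X . . .
    . . X . . .
    . . X X . .
    . . X X . .
    . . . X . .
    . . . . . .
    . . . . . .
T2:
  2·area = 80
  edge (2, 22)→(2, 14): d=(0,-8) top-left  bias=+0
  edge (2, 14)→(12, 12): d=(10,-2) top-left  bias=+0
  edge (12, 12)→(2, 22): d=(-10,10) right/bottom  bias=-1
    (3,6)@(7, 13): e=[40,0,40] → X  [on edge]
    (4,6)@(9, 13): e=[56,4,20] → X
    (5,6)@(11, 13): e=[72,8,0] → .  [on edge]
    (1,7)@(3, 15): e=[8,12,60] → X
    (2,7)@(5, 15): e=[24,16,40] → X
    (4,7)@(9, 15): e=[56,24,0] → .  [on edge]
    (1,8)@(3, 17): e=[8,32,40] → X
    (3,8)@(7, 17): e=[40,40,0] → .  [on edge]
    (1,9)@(3, 19): e=[8,52,20] → X
    (2,9)@(5, 19): e=[24,56,0] → .  [on edge]
    (1,10)@(3, 21): e=[8,72,0] → .  [on edge]
  covered (8 px):
    . . . . . .
    . . . . . .
    . . . . . .
    . . . . . .
    . . . . . .
    . . . . . .
    . . . X X .
    . X X X . .
    . X X . . .
    . X . . . .
    . . . . . .

Answer: [0,40,40]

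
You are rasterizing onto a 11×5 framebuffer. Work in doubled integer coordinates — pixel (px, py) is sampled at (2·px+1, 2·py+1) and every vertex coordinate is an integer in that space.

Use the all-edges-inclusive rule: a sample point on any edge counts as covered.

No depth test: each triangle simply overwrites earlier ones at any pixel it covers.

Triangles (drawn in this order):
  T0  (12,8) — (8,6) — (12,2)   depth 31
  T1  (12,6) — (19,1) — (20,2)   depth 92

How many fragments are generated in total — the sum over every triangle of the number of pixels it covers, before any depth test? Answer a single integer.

T0:
  2·area = 24
  edge (12, 8)→(8, 6): d=(-4,-2) inclusive
  edge (8, 6)→(12, 2): d=(4,-4) inclusive
  edge (12, 2)→(12, 8): d=(0,6) inclusive
    (6,0)@(13, 1): e=[30,0,-6] → ·  [on edge]
    (5,1)@(11, 3): e=[18,0,6] → █  [on edge]
    (6,1)@(13, 3): e=[22,8,-6] → ·
    (4,2)@(9, 5): e=[6,0,18] → █  [on edge]
    (6,2)@(13, 5): e=[14,16,-6] → ·
    (3,3)@(7, 7): e=[-6,0,30] → ·  [on edge]
    (4,3)@(9, 7): e=[-2,8,18] → ·
    (5,3)@(11, 7): e=[2,16,6] → █
    (6,3)@(13, 7): e=[6,24,-6] → ·
    (2,4)@(5, 9): e=[-18,0,42] → ·  [on edge]
    (5,4)@(11, 9): e=[-6,24,6] → ·
  covered (4 px):
    · · · · · · · · · · ·
    · · · · · █ · · · · ·
    · · · · █ █ · · · · ·
    · · · · · █ · · · · ·
    · · · · · · · · · · ·
T1:
  2·area = 12
  edge (12, 6)→(19, 1): d=(7,-5) inclusive
  edge (19, 1)→(20, 2): d=(1,1) inclusive
  edge (20, 2)→(12, 6): d=(-8,4) inclusive
    (9,0)@(19, 1): e=[0,0,12] → █  [on edge]
    (10,0)@(21, 1): e=[10,-2,4] → ·
    (8,1)@(17, 3): e=[4,4,4] → █
    (9,1)@(19, 3): e=[14,2,-4] → ·
    (10,1)@(21, 3): e=[24,0,-12] → ·  [on edge]
    (8,2)@(17, 5): e=[18,6,-12] → ·
  covered (2 px):
    · · · · · · · · · █ ·
    · · · · · · · · █ · ·
    · · · · · · · · · · ·
    · · · · · · · · · · ·
    · · · · · · · · · · ·

Answer: 6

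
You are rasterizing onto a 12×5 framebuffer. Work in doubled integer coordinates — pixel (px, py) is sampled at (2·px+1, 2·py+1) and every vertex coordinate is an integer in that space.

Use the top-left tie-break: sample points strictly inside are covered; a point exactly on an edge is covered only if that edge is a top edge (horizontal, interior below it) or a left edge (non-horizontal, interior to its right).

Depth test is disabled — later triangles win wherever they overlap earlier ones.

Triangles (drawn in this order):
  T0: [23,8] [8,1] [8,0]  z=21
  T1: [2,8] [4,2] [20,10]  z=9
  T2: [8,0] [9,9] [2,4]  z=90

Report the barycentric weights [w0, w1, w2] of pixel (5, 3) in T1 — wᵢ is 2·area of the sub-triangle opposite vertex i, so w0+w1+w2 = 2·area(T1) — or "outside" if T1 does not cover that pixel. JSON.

T0:
  2·area = 15
  edge (23, 8)→(8, 1): d=(-15,-7) top-left  bias=+0
  edge (8, 1)→(8, 0): d=(0,-1) top-left  bias=+0
  edge (8, 0)→(23, 8): d=(15,8) right/bottom  bias=-1
    (4,0)@(9, 1): e=[7,1,7] → X
    (5,0)@(11, 1): e=[21,3,-9] → .
    (4,1)@(9, 3): e=[-23,1,37] → .
    (6,1)@(13, 3): e=[5,5,5] → X
    (7,1)@(15, 3): e=[19,7,-11] → .
    (6,2)@(13, 5): e=[-25,5,35] → .
    (8,2)@(17, 5): e=[3,9,3] → X
    (9,2)@(19, 5): e=[17,11,-13] → .
    (8,3)@(17, 7): e=[-27,9,33] → .
    (10,3)@(21, 7): e=[1,13,1] → X
    (11,3)@(23, 7): e=[15,15,-15] → .
    (10,4)@(21, 9): e=[-29,13,31] → .
  covered (4 px):
    . . . . X . . . . . . .
    . . . . . . X . . . . .
    . . . . . . . . X . . .
    . . . . . . . . . . X .
    . . . . . . . . . . . .
T1:
  2·area = 112
  edge (2, 8)→(4, 2): d=(2,-6) top-left  bias=+0
  edge (4, 2)→(20, 10): d=(16,8) right/bottom  bias=-1
  edge (20, 10)→(2, 8): d=(-18,-2) top-left  bias=+0
    (2,1)@(5, 3): e=[8,8,96] → X
    (3,1)@(7, 3): e=[20,-8,100] → .
    (1,2)@(3, 5): e=[0,56,56] → X  [on edge]
    (3,2)@(7, 5): e=[24,24,64] → X
    (4,2)@(9, 5): e=[36,8,68] → X
    (5,2)@(11, 5): e=[48,-8,72] → .
    (1,3)@(3, 7): e=[4,88,20] → X
    (5,3)@(11, 7): e=[52,24,36] → X
    (6,3)@(13, 7): e=[64,8,40] → X
    (7,3)@(15, 7): e=[76,-8,44] → .
    (1,4)@(3, 9): e=[8,120,-16] → .
    (2,4)@(5, 9): e=[20,104,-12] → .
    (5,4)@(11, 9): e=[56,56,0] → X  [on edge]
  covered (15 px):
    . . . . . . . . . . . .
    . . X . . . . . . . . .
    . X X X X . . . . . . .
    . X X X X X X . . . . .
    . . . . . X X X X . . .
T2:
  2·area = 58
  edge (8, 0)→(9, 9): d=(1,9) right/bottom  bias=-1
  edge (9, 9)→(2, 4): d=(-7,-5) top-left  bias=+0
  edge (2, 4)→(8, 0): d=(6,-4) top-left  bias=+0
    (3,0)@(7, 1): e=[10,46,2] → X
    (4,0)@(9, 1): e=[-8,56,10] → .
    (2,1)@(5, 3): e=[30,22,6] → X
    (4,1)@(9, 3): e=[-6,42,22] → .
    (2,2)@(5, 5): e=[32,8,18] → X
    (4,2)@(9, 5): e=[-4,28,34] → .
    (2,3)@(5, 7): e=[34,-6,30] → .
    (3,3)@(7, 7): e=[16,4,38] → X
    (4,3)@(9, 7): e=[-2,14,46] → .
    (3,4)@(7, 9): e=[18,-10,50] → .
    (4,4)@(9, 9): e=[0,0,58] → .  [on edge]
  covered (6 px):
    . . . X . . . . . . . .
    . . X X . . . . . . . .
    . . X X . . . . . . . .
    . . . X . . . . . . . .
    . . . . . . . . . . . .

Answer: [24,36,52]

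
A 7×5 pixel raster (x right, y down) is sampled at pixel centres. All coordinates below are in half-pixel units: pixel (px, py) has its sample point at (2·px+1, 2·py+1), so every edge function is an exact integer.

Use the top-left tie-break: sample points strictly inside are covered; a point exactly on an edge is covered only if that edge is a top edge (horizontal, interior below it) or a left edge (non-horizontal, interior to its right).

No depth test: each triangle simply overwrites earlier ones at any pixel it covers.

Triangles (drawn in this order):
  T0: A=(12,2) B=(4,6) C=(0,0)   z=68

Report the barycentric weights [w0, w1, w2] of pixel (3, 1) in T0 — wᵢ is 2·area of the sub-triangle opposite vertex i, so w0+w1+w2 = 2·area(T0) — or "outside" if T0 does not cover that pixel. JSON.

T0:
  2·area = 64
  edge (12, 2)→(4, 6): d=(-8,4) right/bottom  bias=-1
  edge (4, 6)→(0, 0): d=(-4,-6) top-left  bias=+0
  edge (0, 0)→(12, 2): d=(12,2) right/bottom  bias=-1
    (0,0)@(1, 1): e=[52,2,10] → X
    (1,0)@(3, 1): e=[44,14,6] → X
    (2,0)@(5, 1): e=[36,26,2] → X
    (3,0)@(7, 1): e=[28,38,-2] → .
    (0,1)@(1, 3): e=[36,-6,34] → .
    (1,1)@(3, 3): e=[28,6,30] → X
    (3,1)@(7, 3): e=[12,30,22] → X
    (4,1)@(9, 3): e=[4,42,18] → X
    (5,1)@(11, 3): e=[-4,54,14] → .
    (1,2)@(3, 5): e=[12,-2,54] → .
    (2,2)@(5, 5): e=[4,10,50] → X
    (3,2)@(7, 5): e=[-4,22,46] → .
  covered (8 px):
    X X X . . . .
    . X X X X . .
    . . X . . . .
    . . . . . . .
    . . . . . . .

Final: [30,22,12]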